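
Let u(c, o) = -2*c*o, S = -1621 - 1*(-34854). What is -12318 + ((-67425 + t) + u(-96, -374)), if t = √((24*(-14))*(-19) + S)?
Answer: -151551 + √39617 ≈ -1.5135e+5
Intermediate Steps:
S = 33233 (S = -1621 + 34854 = 33233)
u(c, o) = -2*c*o
t = √39617 (t = √((24*(-14))*(-19) + 33233) = √(-336*(-19) + 33233) = √(6384 + 33233) = √39617 ≈ 199.04)
-12318 + ((-67425 + t) + u(-96, -374)) = -12318 + ((-67425 + √39617) - 2*(-96)*(-374)) = -12318 + ((-67425 + √39617) - 71808) = -12318 + (-139233 + √39617) = -151551 + √39617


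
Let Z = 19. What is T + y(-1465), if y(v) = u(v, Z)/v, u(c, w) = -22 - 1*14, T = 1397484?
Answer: 2047314096/1465 ≈ 1.3975e+6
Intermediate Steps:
u(c, w) = -36 (u(c, w) = -22 - 14 = -36)
y(v) = -36/v
T + y(-1465) = 1397484 - 36/(-1465) = 1397484 - 36*(-1/1465) = 1397484 + 36/1465 = 2047314096/1465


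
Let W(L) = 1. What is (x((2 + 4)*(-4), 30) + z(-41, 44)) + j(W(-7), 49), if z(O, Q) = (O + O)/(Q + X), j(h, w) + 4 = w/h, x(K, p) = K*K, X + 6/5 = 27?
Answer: 216319/349 ≈ 619.83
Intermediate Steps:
X = 129/5 (X = -6/5 + 27 = 129/5 ≈ 25.800)
x(K, p) = K²
j(h, w) = -4 + w/h
z(O, Q) = 2*O/(129/5 + Q) (z(O, Q) = (O + O)/(Q + 129/5) = (2*O)/(129/5 + Q) = 2*O/(129/5 + Q))
(x((2 + 4)*(-4), 30) + z(-41, 44)) + j(W(-7), 49) = (((2 + 4)*(-4))² + 10*(-41)/(129 + 5*44)) + (-4 + 49/1) = ((6*(-4))² + 10*(-41)/(129 + 220)) + (-4 + 49*1) = ((-24)² + 10*(-41)/349) + (-4 + 49) = (576 + 10*(-41)*(1/349)) + 45 = (576 - 410/349) + 45 = 200614/349 + 45 = 216319/349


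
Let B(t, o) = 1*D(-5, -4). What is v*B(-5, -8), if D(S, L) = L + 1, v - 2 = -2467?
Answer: 7395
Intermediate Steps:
v = -2465 (v = 2 - 2467 = -2465)
D(S, L) = 1 + L
B(t, o) = -3 (B(t, o) = 1*(1 - 4) = 1*(-3) = -3)
v*B(-5, -8) = -2465*(-3) = 7395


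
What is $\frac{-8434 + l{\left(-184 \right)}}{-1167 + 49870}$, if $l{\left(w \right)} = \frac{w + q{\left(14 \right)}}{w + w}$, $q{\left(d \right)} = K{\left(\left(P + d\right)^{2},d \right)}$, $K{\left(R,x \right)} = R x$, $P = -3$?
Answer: $- \frac{1552611}{8961352} \approx -0.17326$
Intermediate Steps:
$q{\left(d \right)} = d \left(-3 + d\right)^{2}$ ($q{\left(d \right)} = \left(-3 + d\right)^{2} d = d \left(-3 + d\right)^{2}$)
$l{\left(w \right)} = \frac{1694 + w}{2 w}$ ($l{\left(w \right)} = \frac{w + 14 \left(-3 + 14\right)^{2}}{w + w} = \frac{w + 14 \cdot 11^{2}}{2 w} = \left(w + 14 \cdot 121\right) \frac{1}{2 w} = \left(w + 1694\right) \frac{1}{2 w} = \left(1694 + w\right) \frac{1}{2 w} = \frac{1694 + w}{2 w}$)
$\frac{-8434 + l{\left(-184 \right)}}{-1167 + 49870} = \frac{-8434 + \frac{1694 - 184}{2 \left(-184\right)}}{-1167 + 49870} = \frac{-8434 + \frac{1}{2} \left(- \frac{1}{184}\right) 1510}{48703} = \left(-8434 - \frac{755}{184}\right) \frac{1}{48703} = \left(- \frac{1552611}{184}\right) \frac{1}{48703} = - \frac{1552611}{8961352}$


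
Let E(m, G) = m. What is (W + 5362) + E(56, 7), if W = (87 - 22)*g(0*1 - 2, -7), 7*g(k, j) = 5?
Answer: 38251/7 ≈ 5464.4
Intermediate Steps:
g(k, j) = 5/7 (g(k, j) = (⅐)*5 = 5/7)
W = 325/7 (W = (87 - 22)*(5/7) = 65*(5/7) = 325/7 ≈ 46.429)
(W + 5362) + E(56, 7) = (325/7 + 5362) + 56 = 37859/7 + 56 = 38251/7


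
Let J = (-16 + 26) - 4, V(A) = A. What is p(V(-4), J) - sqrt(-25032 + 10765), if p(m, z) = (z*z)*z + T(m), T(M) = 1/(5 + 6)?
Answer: 2377/11 - I*sqrt(14267) ≈ 216.09 - 119.44*I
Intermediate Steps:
T(M) = 1/11
J = 6 (J = 10 - 4 = 6)
p(m, z) = 1/11 + z**3 (p(m, z) = (z*z)*z + 1/11 = z**2*z + 1/11 = z**3 + 1/11 = 1/11 + z**3)
p(V(-4), J) - sqrt(-25032 + 10765) = (1/11 + 6**3) - sqrt(-25032 + 10765) = (1/11 + 216) - sqrt(-14267) = 2377/11 - I*sqrt(14267)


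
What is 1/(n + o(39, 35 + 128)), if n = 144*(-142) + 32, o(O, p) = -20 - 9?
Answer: -1/20445 ≈ -4.8912e-5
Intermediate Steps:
o(O, p) = -29
n = -20416 (n = -20448 + 32 = -20416)
1/(n + o(39, 35 + 128)) = 1/(-20416 - 29) = 1/(-20445) = -1/20445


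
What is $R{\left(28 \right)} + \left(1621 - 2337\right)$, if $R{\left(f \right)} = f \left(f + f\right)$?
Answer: $852$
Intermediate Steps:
$R{\left(f \right)} = 2 f^{2}$ ($R{\left(f \right)} = f 2 f = 2 f^{2}$)
$R{\left(28 \right)} + \left(1621 - 2337\right) = 2 \cdot 28^{2} + \left(1621 - 2337\right) = 2 \cdot 784 - 716 = 1568 - 716 = 852$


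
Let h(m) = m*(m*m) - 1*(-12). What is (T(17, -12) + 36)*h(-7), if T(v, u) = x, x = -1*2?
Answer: -11254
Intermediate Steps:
x = -2
T(v, u) = -2
h(m) = 12 + m³ (h(m) = m*m² + 12 = m³ + 12 = 12 + m³)
(T(17, -12) + 36)*h(-7) = (-2 + 36)*(12 + (-7)³) = 34*(12 - 343) = 34*(-331) = -11254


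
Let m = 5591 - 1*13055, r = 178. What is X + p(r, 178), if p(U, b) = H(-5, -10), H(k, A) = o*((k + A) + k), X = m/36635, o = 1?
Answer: -740164/36635 ≈ -20.204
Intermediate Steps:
m = -7464 (m = 5591 - 13055 = -7464)
X = -7464/36635 ≈ -0.20374
H(k, A) = A + 2*k (H(k, A) = 1*((k + A) + k) = 1*((A + k) + k) = 1*(A + 2*k) = A + 2*k)
p(U, b) = -20 (p(U, b) = -10 + 2*(-5) = -10 - 10 = -20)
X + p(r, 178) = -7464/36635 - 20 = -740164/36635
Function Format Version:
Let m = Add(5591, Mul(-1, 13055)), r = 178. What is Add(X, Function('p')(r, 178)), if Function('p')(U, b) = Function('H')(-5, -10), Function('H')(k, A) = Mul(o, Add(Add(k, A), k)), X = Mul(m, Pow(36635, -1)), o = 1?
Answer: Rational(-740164, 36635) ≈ -20.204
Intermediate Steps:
m = -7464 (m = Add(5591, -13055) = -7464)
X = Rational(-7464, 36635) (X = Mul(-7464, Pow(36635, -1)) = Mul(-7464, Rational(1, 36635)) = Rational(-7464, 36635) ≈ -0.20374)
Function('H')(k, A) = Add(A, Mul(2, k)) (Function('H')(k, A) = Mul(1, Add(Add(k, A), k)) = Mul(1, Add(Add(A, k), k)) = Mul(1, Add(A, Mul(2, k))) = Add(A, Mul(2, k)))
Function('p')(U, b) = -20 (Function('p')(U, b) = Add(-10, Mul(2, -5)) = Add(-10, -10) = -20)
Add(X, Function('p')(r, 178)) = Add(Rational(-7464, 36635), -20) = Rational(-740164, 36635)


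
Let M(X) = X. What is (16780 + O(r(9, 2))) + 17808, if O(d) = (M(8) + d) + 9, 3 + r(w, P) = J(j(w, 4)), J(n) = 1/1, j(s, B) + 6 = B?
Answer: 34603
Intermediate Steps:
j(s, B) = -6 + B
J(n) = 1
r(w, P) = -2 (r(w, P) = -3 + 1 = -2)
O(d) = 17 + d (O(d) = (8 + d) + 9 = 17 + d)
(16780 + O(r(9, 2))) + 17808 = (16780 + (17 - 2)) + 17808 = (16780 + 15) + 17808 = 16795 + 17808 = 34603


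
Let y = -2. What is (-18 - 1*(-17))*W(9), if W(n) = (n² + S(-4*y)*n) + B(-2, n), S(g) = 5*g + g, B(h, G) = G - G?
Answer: -513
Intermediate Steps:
B(h, G) = 0
S(g) = 6*g
W(n) = n² + 48*n (W(n) = (n² + (6*(-4*(-2)))*n) + 0 = (n² + (6*8)*n) + 0 = (n² + 48*n) + 0 = n² + 48*n)
(-18 - 1*(-17))*W(9) = (-18 - 1*(-17))*(9*(48 + 9)) = (-18 + 17)*(9*57) = -1*513 = -513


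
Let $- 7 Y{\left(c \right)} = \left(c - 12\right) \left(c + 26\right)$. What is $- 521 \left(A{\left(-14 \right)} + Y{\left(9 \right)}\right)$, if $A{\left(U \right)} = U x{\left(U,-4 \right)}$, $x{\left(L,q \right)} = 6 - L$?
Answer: $138065$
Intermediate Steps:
$Y{\left(c \right)} = - \frac{\left(-12 + c\right) \left(26 + c\right)}{7}$ ($Y{\left(c \right)} = - \frac{\left(c - 12\right) \left(c + 26\right)}{7} = - \frac{\left(-12 + c\right) \left(26 + c\right)}{7}$)
$A{\left(U \right)} = U \left(6 - U\right)$
$- 521 \left(A{\left(-14 \right)} + Y{\left(9 \right)}\right) = - 521 \left(- 14 \left(6 - -14\right) - \left(- \frac{186}{7} + \frac{81}{7}\right)\right) = - 521 \left(- 14 \left(6 + 14\right) - -15\right) = - 521 \left(\left(-14\right) 20 - -15\right) = - 521 \left(-280 + 15\right) = \left(-521\right) \left(-265\right) = 138065$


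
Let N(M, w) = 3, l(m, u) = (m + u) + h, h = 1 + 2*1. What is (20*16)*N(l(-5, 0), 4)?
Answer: 960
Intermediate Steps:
h = 3 (h = 1 + 2 = 3)
l(m, u) = 3 + m + u (l(m, u) = (m + u) + 3 = 3 + m + u)
(20*16)*N(l(-5, 0), 4) = (20*16)*3 = 320*3 = 960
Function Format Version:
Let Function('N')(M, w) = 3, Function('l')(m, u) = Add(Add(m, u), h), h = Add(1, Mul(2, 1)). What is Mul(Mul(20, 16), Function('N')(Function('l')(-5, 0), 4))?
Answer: 960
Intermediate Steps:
h = 3 (h = Add(1, 2) = 3)
Function('l')(m, u) = Add(3, m, u) (Function('l')(m, u) = Add(Add(m, u), 3) = Add(3, m, u))
Mul(Mul(20, 16), Function('N')(Function('l')(-5, 0), 4)) = Mul(Mul(20, 16), 3) = Mul(320, 3) = 960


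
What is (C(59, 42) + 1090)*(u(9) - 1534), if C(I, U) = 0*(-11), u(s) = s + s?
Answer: -1652440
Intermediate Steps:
u(s) = 2*s
C(I, U) = 0
(C(59, 42) + 1090)*(u(9) - 1534) = (0 + 1090)*(2*9 - 1534) = 1090*(18 - 1534) = 1090*(-1516) = -1652440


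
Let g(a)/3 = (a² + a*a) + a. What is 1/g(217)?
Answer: 1/283185 ≈ 3.5313e-6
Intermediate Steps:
g(a) = 3*a + 6*a² (g(a) = 3*((a² + a*a) + a) = 3*((a² + a²) + a) = 3*(2*a² + a) = 3*(a + 2*a²) = 3*a + 6*a²)
1/g(217) = 1/(3*217*(1 + 2*217)) = 1/(3*217*(1 + 434)) = 1/(3*217*435) = 1/283185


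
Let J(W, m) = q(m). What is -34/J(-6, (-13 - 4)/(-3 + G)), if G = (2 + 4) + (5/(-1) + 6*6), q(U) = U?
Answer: 68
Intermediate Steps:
G = 37 (G = 6 + (-1*5 + 36) = 6 + (-5 + 36) = 6 + 31 = 37)
J(W, m) = m
-34/J(-6, (-13 - 4)/(-3 + G)) = -34*(-3 + 37)/(-13 - 4) = -34/((-17/34)) = -34/((-17*1/34)) = -34/(-½) = -34*(-2) = 68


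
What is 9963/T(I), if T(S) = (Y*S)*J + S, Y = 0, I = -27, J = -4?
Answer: -369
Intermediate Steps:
T(S) = S (T(S) = (0*S)*(-4) + S = 0*(-4) + S = 0 + S = S)
9963/T(I) = 9963/(-27) = 9963*(-1/27) = -369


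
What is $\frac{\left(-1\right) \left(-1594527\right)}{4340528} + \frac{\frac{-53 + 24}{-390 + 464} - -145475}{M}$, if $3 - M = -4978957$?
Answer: $\frac{39638667772873}{99952333220320} \approx 0.39658$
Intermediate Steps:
$M = 4978960$ ($M = 3 - -4978957 = 3 + 4978957 = 4978960$)
$\frac{\left(-1\right) \left(-1594527\right)}{4340528} + \frac{\frac{-53 + 24}{-390 + 464} - -145475}{M} = \frac{\left(-1\right) \left(-1594527\right)}{4340528} + \frac{\frac{-53 + 24}{-390 + 464} - -145475}{4978960} = 1594527 \cdot \frac{1}{4340528} + \left(- \frac{29}{74} + 145475\right) \frac{1}{4978960} = \frac{1594527}{4340528} + \left(\left(-29\right) \frac{1}{74} + 145475\right) \frac{1}{4978960} = \frac{1594527}{4340528} + \left(- \frac{29}{74} + 145475\right) \frac{1}{4978960} = \frac{1594527}{4340528} + \frac{10765121}{74} \cdot \frac{1}{4978960} = \frac{1594527}{4340528} + \frac{10765121}{368443040} = \frac{39638667772873}{99952333220320}$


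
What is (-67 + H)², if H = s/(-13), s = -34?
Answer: 700569/169 ≈ 4145.4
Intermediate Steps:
H = 34/13 (H = -34/(-13) = -34*(-1/13) = 34/13 ≈ 2.6154)
(-67 + H)² = (-67 + 34/13)² = (-837/13)² = 700569/169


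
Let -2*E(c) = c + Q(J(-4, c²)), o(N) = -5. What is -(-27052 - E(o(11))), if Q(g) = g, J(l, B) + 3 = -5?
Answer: 54117/2 ≈ 27059.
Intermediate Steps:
J(l, B) = -8 (J(l, B) = -3 - 5 = -8)
E(c) = 4 - c/2 (E(c) = -(c - 8)/2 = -(-8 + c)/2 = 4 - c/2)
-(-27052 - E(o(11))) = -(-27052 - (4 - ½*(-5))) = -(-27052 - (4 + 5/2)) = -(-27052 - 1*13/2) = -(-27052 - 13/2) = -1*(-54117/2) = 54117/2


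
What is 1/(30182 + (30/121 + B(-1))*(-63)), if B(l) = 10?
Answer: 121/3573902 ≈ 3.3857e-5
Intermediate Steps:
1/(30182 + (30/121 + B(-1))*(-63)) = 1/(30182 + (30/121 + 10)*(-63)) = 1/(30182 + (1240/121)*(-63)) = 1/(30182 - 78120/121) = 1/(3573902/121) = 121/3573902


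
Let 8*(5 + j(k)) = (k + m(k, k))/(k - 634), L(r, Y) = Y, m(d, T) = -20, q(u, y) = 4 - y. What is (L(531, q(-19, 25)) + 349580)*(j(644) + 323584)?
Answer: 565563391106/5 ≈ 1.1311e+11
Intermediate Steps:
j(k) = -5 + (-20 + k)/(8*(-634 + k)) (j(k) = -5 + ((k - 20)/(k - 634))/8 = -5 + ((-20 + k)/(-634 + k))/8 = -5 + (-20 + k)/(8*(-634 + k)))
(L(531, q(-19, 25)) + 349580)*(j(644) + 323584) = ((4 - 1*25) + 349580)*((25340 - 39*644)/(8*(-634 + 644)) + 323584) = ((4 - 25) + 349580)*((⅛)*(25340 - 25116)/10 + 323584) = (-21 + 349580)*((⅛)*(⅒)*224 + 323584) = 349559*(14/5 + 323584) = 349559*(1617934/5) = 565563391106/5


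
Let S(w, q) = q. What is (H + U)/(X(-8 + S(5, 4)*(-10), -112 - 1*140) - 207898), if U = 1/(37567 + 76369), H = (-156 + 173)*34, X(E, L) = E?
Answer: -65855009/23692535456 ≈ -0.0027796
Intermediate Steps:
H = 578 (H = 17*34 = 578)
U = 1/113936 ≈ 8.7769e-6
(H + U)/(X(-8 + S(5, 4)*(-10), -112 - 1*140) - 207898) = (578 + 1/113936)/((-8 + 4*(-10)) - 207898) = 65855009/(113936*((-8 - 40) - 207898)) = 65855009/(113936*(-48 - 207898)) = (65855009/113936)/(-207946) = (65855009/113936)*(-1/207946) = -65855009/23692535456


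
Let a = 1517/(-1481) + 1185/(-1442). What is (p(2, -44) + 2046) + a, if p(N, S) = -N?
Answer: 4361227989/2135602 ≈ 2042.2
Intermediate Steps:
a = -3942499/2135602 (a = 1517*(-1/1481) + 1185*(-1/1442) = -1517/1481 - 1185/1442 = -3942499/2135602 ≈ -1.8461)
(p(2, -44) + 2046) + a = (-1*2 + 2046) - 3942499/2135602 = (-2 + 2046) - 3942499/2135602 = 2044 - 3942499/2135602 = 4361227989/2135602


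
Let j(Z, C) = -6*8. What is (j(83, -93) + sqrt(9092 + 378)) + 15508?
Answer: 15460 + sqrt(9470) ≈ 15557.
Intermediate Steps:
j(Z, C) = -48
(j(83, -93) + sqrt(9092 + 378)) + 15508 = (-48 + sqrt(9092 + 378)) + 15508 = (-48 + sqrt(9470)) + 15508 = 15460 + sqrt(9470)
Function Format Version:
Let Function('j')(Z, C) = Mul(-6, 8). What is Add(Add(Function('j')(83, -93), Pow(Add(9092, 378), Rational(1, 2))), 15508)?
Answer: Add(15460, Pow(9470, Rational(1, 2))) ≈ 15557.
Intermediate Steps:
Function('j')(Z, C) = -48
Add(Add(Function('j')(83, -93), Pow(Add(9092, 378), Rational(1, 2))), 15508) = Add(Add(-48, Pow(Add(9092, 378), Rational(1, 2))), 15508) = Add(Add(-48, Pow(9470, Rational(1, 2))), 15508) = Add(15460, Pow(9470, Rational(1, 2)))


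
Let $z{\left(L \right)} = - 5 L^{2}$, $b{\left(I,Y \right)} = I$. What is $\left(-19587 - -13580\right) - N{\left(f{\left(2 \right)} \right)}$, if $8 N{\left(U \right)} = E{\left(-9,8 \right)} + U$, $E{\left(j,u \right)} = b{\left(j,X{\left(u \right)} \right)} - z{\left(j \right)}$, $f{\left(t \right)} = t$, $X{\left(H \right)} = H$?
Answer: $- \frac{24227}{4} \approx -6056.8$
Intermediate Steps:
$E{\left(j,u \right)} = j + 5 j^{2}$ ($E{\left(j,u \right)} = j - - 5 j^{2} = j + 5 j^{2}$)
$N{\left(U \right)} = \frac{99}{2} + \frac{U}{8}$ ($N{\left(U \right)} = \frac{- 9 \left(1 + 5 \left(-9\right)\right) + U}{8} = \frac{- 9 \left(1 - 45\right) + U}{8} = \frac{\left(-9\right) \left(-44\right) + U}{8} = \frac{396 + U}{8} = \frac{99}{2} + \frac{U}{8}$)
$\left(-19587 - -13580\right) - N{\left(f{\left(2 \right)} \right)} = \left(-19587 - -13580\right) - \left(\frac{99}{2} + \frac{1}{8} \cdot 2\right) = \left(-19587 + 13580\right) - \left(\frac{99}{2} + \frac{1}{4}\right) = -6007 - \frac{199}{4} = - \frac{24227}{4}$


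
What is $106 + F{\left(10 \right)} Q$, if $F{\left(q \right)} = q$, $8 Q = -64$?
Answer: $26$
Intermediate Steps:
$Q = -8$ ($Q = \frac{1}{8} \left(-64\right) = -8$)
$106 + F{\left(10 \right)} Q = 106 + 10 \left(-8\right) = 106 - 80 = 26$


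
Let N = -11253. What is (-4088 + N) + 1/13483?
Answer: -206842702/13483 ≈ -15341.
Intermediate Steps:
(-4088 + N) + 1/13483 = (-4088 - 11253) + 1/13483 = -15341 + 1/13483 = -206842702/13483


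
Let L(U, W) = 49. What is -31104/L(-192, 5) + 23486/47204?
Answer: -733541201/1156498 ≈ -634.28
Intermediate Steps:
-31104/L(-192, 5) + 23486/47204 = -31104/49 + 23486/47204 = -31104*1/49 + 23486*(1/47204) = -31104/49 + 11743/23602 = -733541201/1156498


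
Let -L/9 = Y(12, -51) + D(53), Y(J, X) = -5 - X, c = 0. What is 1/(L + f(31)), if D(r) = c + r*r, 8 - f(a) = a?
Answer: -1/25718 ≈ -3.8883e-5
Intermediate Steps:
f(a) = 8 - a
D(r) = r**2 (D(r) = 0 + r*r = 0 + r**2 = r**2)
L = -25695 (L = -9*((-5 - 1*(-51)) + 53**2) = -9*((-5 + 51) + 2809) = -9*(46 + 2809) = -9*2855 = -25695)
1/(L + f(31)) = 1/(-25695 + (8 - 1*31)) = 1/(-25695 + (8 - 31)) = 1/(-25695 - 23) = 1/(-25718) = -1/25718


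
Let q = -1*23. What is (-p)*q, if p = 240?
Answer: 5520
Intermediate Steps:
q = -23
(-p)*q = -1*240*(-23) = -240*(-23) = 5520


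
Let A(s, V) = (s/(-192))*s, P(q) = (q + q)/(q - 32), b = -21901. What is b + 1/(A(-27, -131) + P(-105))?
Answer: -434765519/19851 ≈ -21901.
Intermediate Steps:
P(q) = 2*q/(-32 + q) (P(q) = (2*q)/(-32 + q) = 2*q/(-32 + q))
A(s, V) = -s²/192 (A(s, V) = (s*(-1/192))*s = (-s/192)*s = -s²/192)
b + 1/(A(-27, -131) + P(-105)) = -21901 + 1/(-1/192*(-27)² + 2*(-105)/(-32 - 105)) = -21901 + 1/(-1/192*729 + 2*(-105)/(-137)) = -21901 + 1/(-243/64 + 2*(-105)*(-1/137)) = -21901 + 1/(-243/64 + 210/137) = -21901 + 1/(-19851/8768) = -21901 - 8768/19851 = -434765519/19851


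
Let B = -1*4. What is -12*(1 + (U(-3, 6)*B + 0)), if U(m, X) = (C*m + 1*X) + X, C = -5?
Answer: 1284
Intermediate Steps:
U(m, X) = -5*m + 2*X (U(m, X) = (-5*m + 1*X) + X = (-5*m + X) + X = (X - 5*m) + X = -5*m + 2*X)
B = -4
-12*(1 + (U(-3, 6)*B + 0)) = -12*(1 + ((-5*(-3) + 2*6)*(-4) + 0)) = -12*(1 + ((15 + 12)*(-4) + 0)) = -12*(1 + (27*(-4) + 0)) = -12*(1 + (-108 + 0)) = -12*(1 - 108) = -12*(-107) = 1284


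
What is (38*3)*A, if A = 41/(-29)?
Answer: -4674/29 ≈ -161.17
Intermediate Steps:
A = -41/29 (A = 41*(-1/29) = -41/29 ≈ -1.4138)
(38*3)*A = (38*3)*(-41/29) = 114*(-41/29) = -4674/29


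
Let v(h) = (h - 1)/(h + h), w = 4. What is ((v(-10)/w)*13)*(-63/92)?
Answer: -9009/7360 ≈ -1.2240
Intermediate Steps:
v(h) = (-1 + h)/(2*h) (v(h) = (-1 + h)/((2*h)) = (-1 + h)*(1/(2*h)) = (-1 + h)/(2*h))
((v(-10)/w)*13)*(-63/92) = ((((½)*(-1 - 10)/(-10))/4)*13)*(-63/92) = ((((½)*(-⅒)*(-11))*(¼))*13)*(-63*1/92) = (((11/20)*(¼))*13)*(-63/92) = ((11/80)*13)*(-63/92) = (143/80)*(-63/92) = -9009/7360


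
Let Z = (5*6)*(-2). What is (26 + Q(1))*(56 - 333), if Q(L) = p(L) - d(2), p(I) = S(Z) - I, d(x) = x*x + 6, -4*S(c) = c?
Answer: -8310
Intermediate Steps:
Z = -60 (Z = 30*(-2) = -60)
S(c) = -c/4
d(x) = 6 + x**2 (d(x) = x**2 + 6 = 6 + x**2)
p(I) = 15 - I (p(I) = -1/4*(-60) - I = 15 - I)
Q(L) = 5 - L (Q(L) = (15 - L) - (6 + 2**2) = (15 - L) - (6 + 4) = (15 - L) - 1*10 = (15 - L) - 10 = 5 - L)
(26 + Q(1))*(56 - 333) = (26 + (5 - 1*1))*(56 - 333) = (26 + (5 - 1))*(-277) = (26 + 4)*(-277) = 30*(-277) = -8310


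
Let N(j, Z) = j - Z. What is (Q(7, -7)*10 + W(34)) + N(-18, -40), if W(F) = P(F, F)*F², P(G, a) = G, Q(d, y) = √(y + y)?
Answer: 39326 + 10*I*√14 ≈ 39326.0 + 37.417*I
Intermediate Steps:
Q(d, y) = √2*√y (Q(d, y) = √(2*y) = √2*√y)
W(F) = F³ (W(F) = F*F² = F³)
(Q(7, -7)*10 + W(34)) + N(-18, -40) = ((√2*√(-7))*10 + 34³) + (-18 - 1*(-40)) = ((√2*(I*√7))*10 + 39304) + (-18 + 40) = ((I*√14)*10 + 39304) + 22 = (10*I*√14 + 39304) + 22 = (39304 + 10*I*√14) + 22 = 39326 + 10*I*√14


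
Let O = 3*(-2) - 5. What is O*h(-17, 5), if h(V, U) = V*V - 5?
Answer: -3124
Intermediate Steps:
h(V, U) = -5 + V² (h(V, U) = V² - 5 = -5 + V²)
O = -11 (O = -6 - 5 = -11)
O*h(-17, 5) = -11*(-5 + (-17)²) = -11*(-5 + 289) = -11*284 = -3124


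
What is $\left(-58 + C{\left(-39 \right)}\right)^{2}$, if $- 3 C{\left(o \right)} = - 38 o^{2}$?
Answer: $368947264$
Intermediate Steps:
$C{\left(o \right)} = \frac{38 o^{2}}{3}$ ($C{\left(o \right)} = - \frac{\left(-38\right) o^{2}}{3} = \frac{38 o^{2}}{3}$)
$\left(-58 + C{\left(-39 \right)}\right)^{2} = \left(-58 + \frac{38 \left(-39\right)^{2}}{3}\right)^{2} = \left(-58 + \frac{38}{3} \cdot 1521\right)^{2} = \left(-58 + 19266\right)^{2} = 19208^{2} = 368947264$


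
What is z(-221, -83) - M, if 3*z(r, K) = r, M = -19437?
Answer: 58090/3 ≈ 19363.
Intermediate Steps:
z(r, K) = r/3
z(-221, -83) - M = (⅓)*(-221) - 1*(-19437) = -221/3 + 19437 = 58090/3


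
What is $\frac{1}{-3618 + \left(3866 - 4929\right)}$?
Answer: $- \frac{1}{4681} \approx -0.00021363$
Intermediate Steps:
$\frac{1}{-3618 + \left(3866 - 4929\right)} = \frac{1}{-3618 - 1063} = \frac{1}{-4681} = - \frac{1}{4681}$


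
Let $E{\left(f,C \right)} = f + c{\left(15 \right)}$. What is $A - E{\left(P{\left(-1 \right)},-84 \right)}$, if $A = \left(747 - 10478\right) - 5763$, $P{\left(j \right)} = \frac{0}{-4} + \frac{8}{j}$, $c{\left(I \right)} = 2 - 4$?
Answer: $-15484$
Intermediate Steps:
$c{\left(I \right)} = -2$ ($c{\left(I \right)} = 2 - 4 = -2$)
$P{\left(j \right)} = \frac{8}{j}$ ($P{\left(j \right)} = 0 \left(- \frac{1}{4}\right) + \frac{8}{j} = 0 + \frac{8}{j} = \frac{8}{j}$)
$E{\left(f,C \right)} = -2 + f$ ($E{\left(f,C \right)} = f - 2 = -2 + f$)
$A = -15494$ ($A = \left(747 - 10478\right) - 5763 = -9731 - 5763 = -15494$)
$A - E{\left(P{\left(-1 \right)},-84 \right)} = -15494 - \left(-2 + \frac{8}{-1}\right) = -15494 - \left(-2 + 8 \left(-1\right)\right) = -15494 - \left(-2 - 8\right) = -15494 - -10 = -15494 + 10 = -15484$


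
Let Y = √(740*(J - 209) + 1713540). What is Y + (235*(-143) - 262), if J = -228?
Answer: -33867 + 4*√86885 ≈ -32688.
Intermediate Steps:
Y = 4*√86885 (Y = √(740*(-228 - 209) + 1713540) = √(740*(-437) + 1713540) = √(-323380 + 1713540) = √1390160 = 4*√86885 ≈ 1179.1)
Y + (235*(-143) - 262) = 4*√86885 + (235*(-143) - 262) = 4*√86885 + (-33605 - 262) = 4*√86885 - 33867 = -33867 + 4*√86885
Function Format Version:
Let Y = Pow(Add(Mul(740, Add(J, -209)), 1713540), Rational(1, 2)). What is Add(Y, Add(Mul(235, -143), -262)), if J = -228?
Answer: Add(-33867, Mul(4, Pow(86885, Rational(1, 2)))) ≈ -32688.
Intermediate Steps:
Y = Mul(4, Pow(86885, Rational(1, 2))) (Y = Pow(Add(Mul(740, Add(-228, -209)), 1713540), Rational(1, 2)) = Pow(Add(Mul(740, -437), 1713540), Rational(1, 2)) = Pow(Add(-323380, 1713540), Rational(1, 2)) = Pow(1390160, Rational(1, 2)) = Mul(4, Pow(86885, Rational(1, 2))) ≈ 1179.1)
Add(Y, Add(Mul(235, -143), -262)) = Add(Mul(4, Pow(86885, Rational(1, 2))), Add(Mul(235, -143), -262)) = Add(Mul(4, Pow(86885, Rational(1, 2))), Add(-33605, -262)) = Add(Mul(4, Pow(86885, Rational(1, 2))), -33867) = Add(-33867, Mul(4, Pow(86885, Rational(1, 2))))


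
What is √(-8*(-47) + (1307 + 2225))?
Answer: 2*√977 ≈ 62.514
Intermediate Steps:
√(-8*(-47) + (1307 + 2225)) = √(376 + 3532) = √3908 = 2*√977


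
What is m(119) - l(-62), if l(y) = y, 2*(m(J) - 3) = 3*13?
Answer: 169/2 ≈ 84.500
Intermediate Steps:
m(J) = 45/2 (m(J) = 3 + (3*13)/2 = 3 + (½)*39 = 3 + 39/2 = 45/2)
m(119) - l(-62) = 45/2 - 1*(-62) = 45/2 + 62 = 169/2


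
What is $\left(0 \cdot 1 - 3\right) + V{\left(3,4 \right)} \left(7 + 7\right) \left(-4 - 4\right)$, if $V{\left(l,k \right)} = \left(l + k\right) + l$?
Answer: $-1123$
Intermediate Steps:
$V{\left(l,k \right)} = k + 2 l$ ($V{\left(l,k \right)} = \left(k + l\right) + l = k + 2 l$)
$\left(0 \cdot 1 - 3\right) + V{\left(3,4 \right)} \left(7 + 7\right) \left(-4 - 4\right) = \left(0 \cdot 1 - 3\right) + \left(4 + 2 \cdot 3\right) \left(7 + 7\right) \left(-4 - 4\right) = \left(0 - 3\right) + \left(4 + 6\right) 14 \left(-8\right) = -3 + 10 \left(-112\right) = -3 - 1120 = -1123$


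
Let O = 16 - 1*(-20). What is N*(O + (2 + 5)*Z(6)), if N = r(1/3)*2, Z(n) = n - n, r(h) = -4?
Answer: -288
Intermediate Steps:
Z(n) = 0
N = -8 (N = -4*2 = -8)
O = 36 (O = 16 + 20 = 36)
N*(O + (2 + 5)*Z(6)) = -8*(36 + (2 + 5)*0) = -8*(36 + 7*0) = -8*(36 + 0) = -8*36 = -288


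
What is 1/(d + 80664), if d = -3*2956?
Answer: 1/71796 ≈ 1.3928e-5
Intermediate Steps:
d = -8868
1/(d + 80664) = 1/(-8868 + 80664) = 1/71796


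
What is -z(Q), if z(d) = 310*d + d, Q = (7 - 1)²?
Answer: -11196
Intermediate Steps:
Q = 36 (Q = 6² = 36)
z(d) = 311*d
-z(Q) = -311*36 = -1*11196 = -11196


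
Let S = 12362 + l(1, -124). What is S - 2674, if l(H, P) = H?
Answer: 9689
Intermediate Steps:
S = 12363 (S = 12362 + 1 = 12363)
S - 2674 = 12363 - 2674 = 9689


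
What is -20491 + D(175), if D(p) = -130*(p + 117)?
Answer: -58451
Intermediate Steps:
D(p) = -15210 - 130*p (D(p) = -130*(117 + p) = -15210 - 130*p)
-20491 + D(175) = -20491 + (-15210 - 130*175) = -20491 + (-15210 - 22750) = -20491 - 37960 = -58451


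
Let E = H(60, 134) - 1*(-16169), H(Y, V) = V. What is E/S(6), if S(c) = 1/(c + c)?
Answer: 195636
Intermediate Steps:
S(c) = 1/(2*c)
E = 16303 (E = 134 - 1*(-16169) = 134 + 16169 = 16303)
E/S(6) = 16303/(((½)/6)) = 16303/(((½)*(⅙))) = 16303/(1/12) = 16303*12 = 195636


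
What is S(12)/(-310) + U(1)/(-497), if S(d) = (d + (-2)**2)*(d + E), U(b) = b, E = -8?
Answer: -16059/77035 ≈ -0.20846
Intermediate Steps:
S(d) = (-8 + d)*(4 + d) (S(d) = (d + (-2)**2)*(d - 8) = (d + 4)*(-8 + d) = (4 + d)*(-8 + d) = (-8 + d)*(4 + d))
S(12)/(-310) + U(1)/(-497) = (-32 + 12**2 - 4*12)/(-310) + 1/(-497) = (-32 + 144 - 48)*(-1/310) + 1*(-1/497) = 64*(-1/310) - 1/497 = -32/155 - 1/497 = -16059/77035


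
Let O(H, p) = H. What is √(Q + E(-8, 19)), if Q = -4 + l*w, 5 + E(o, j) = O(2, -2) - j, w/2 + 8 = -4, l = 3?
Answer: 7*I*√2 ≈ 9.8995*I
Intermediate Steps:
w = -24 (w = -16 + 2*(-4) = -16 - 8 = -24)
E(o, j) = -3 - j (E(o, j) = -5 + (2 - j) = -3 - j)
Q = -76 (Q = -4 + 3*(-24) = -4 - 72 = -76)
√(Q + E(-8, 19)) = √(-76 + (-3 - 1*19)) = √(-76 + (-3 - 19)) = √(-76 - 22) = √(-98) = 7*I*√2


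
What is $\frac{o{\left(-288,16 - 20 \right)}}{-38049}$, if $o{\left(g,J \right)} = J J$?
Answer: $- \frac{16}{38049} \approx -0.00042051$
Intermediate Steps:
$o{\left(g,J \right)} = J^{2}$
$\frac{o{\left(-288,16 - 20 \right)}}{-38049} = \frac{\left(16 - 20\right)^{2}}{-38049} = \left(-4\right)^{2} \left(- \frac{1}{38049}\right) = 16 \left(- \frac{1}{38049}\right) = - \frac{16}{38049}$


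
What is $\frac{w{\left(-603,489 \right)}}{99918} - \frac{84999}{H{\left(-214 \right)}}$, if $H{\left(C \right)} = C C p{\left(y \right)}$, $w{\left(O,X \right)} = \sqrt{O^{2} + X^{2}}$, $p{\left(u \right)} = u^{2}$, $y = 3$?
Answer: $- \frac{28333}{137388} + \frac{\sqrt{66970}}{33306} \approx -0.19846$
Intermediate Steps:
$H{\left(C \right)} = 9 C^{2}$ ($H{\left(C \right)} = C C 3^{2} = C^{2} \cdot 9 = 9 C^{2}$)
$\frac{w{\left(-603,489 \right)}}{99918} - \frac{84999}{H{\left(-214 \right)}} = \frac{\sqrt{\left(-603\right)^{2} + 489^{2}}}{99918} - \frac{84999}{9 \left(-214\right)^{2}} = \sqrt{363609 + 239121} \cdot \frac{1}{99918} - \frac{84999}{9 \cdot 45796} = \sqrt{602730} \cdot \frac{1}{99918} - \frac{84999}{412164} = 3 \sqrt{66970} \cdot \frac{1}{99918} - \frac{28333}{137388} = \frac{\sqrt{66970}}{33306} - \frac{28333}{137388} = - \frac{28333}{137388} + \frac{\sqrt{66970}}{33306}$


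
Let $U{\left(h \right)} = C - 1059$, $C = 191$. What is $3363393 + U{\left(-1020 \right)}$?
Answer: $3362525$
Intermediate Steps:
$U{\left(h \right)} = -868$ ($U{\left(h \right)} = 191 - 1059 = -868$)
$3363393 + U{\left(-1020 \right)} = 3363393 - 868 = 3362525$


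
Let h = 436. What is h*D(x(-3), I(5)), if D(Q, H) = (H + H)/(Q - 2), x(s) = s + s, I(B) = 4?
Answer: -436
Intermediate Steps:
x(s) = 2*s
D(Q, H) = 2*H/(-2 + Q) (D(Q, H) = (2*H)/(-2 + Q) = 2*H/(-2 + Q))
h*D(x(-3), I(5)) = 436*(2*4/(-2 + 2*(-3))) = 436*(2*4/(-2 - 6)) = 436*(2*4/(-8)) = 436*(2*4*(-1/8)) = 436*(-1) = -436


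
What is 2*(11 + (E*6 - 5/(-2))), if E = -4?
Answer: -21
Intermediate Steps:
2*(11 + (E*6 - 5/(-2))) = 2*(11 + (-4*6 - 5/(-2))) = 2*(11 + (-24 - 5*(-1/2))) = 2*(11 + (-24 + 5/2)) = 2*(11 - 43/2) = 2*(-21/2) = -21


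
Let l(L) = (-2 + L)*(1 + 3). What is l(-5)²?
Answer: 784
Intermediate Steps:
l(L) = -8 + 4*L (l(L) = (-2 + L)*4 = -8 + 4*L)
l(-5)² = (-8 + 4*(-5))² = (-8 - 20)² = (-28)² = 784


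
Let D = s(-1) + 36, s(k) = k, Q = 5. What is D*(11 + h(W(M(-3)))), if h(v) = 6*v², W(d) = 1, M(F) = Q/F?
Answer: 595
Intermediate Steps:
M(F) = 5/F
D = 35 (D = -1 + 36 = 35)
D*(11 + h(W(M(-3)))) = 35*(11 + 6*1²) = 35*(11 + 6*1) = 35*(11 + 6) = 35*17 = 595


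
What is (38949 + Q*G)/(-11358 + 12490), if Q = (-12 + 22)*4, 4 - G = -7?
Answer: 39389/1132 ≈ 34.796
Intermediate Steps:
G = 11 (G = 4 - 1*(-7) = 4 + 7 = 11)
Q = 40 (Q = 10*4 = 40)
(38949 + Q*G)/(-11358 + 12490) = (38949 + 40*11)/(-11358 + 12490) = (38949 + 440)/1132 = 39389*(1/1132) = 39389/1132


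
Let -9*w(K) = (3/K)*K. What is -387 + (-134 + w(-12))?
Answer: -1564/3 ≈ -521.33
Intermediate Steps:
w(K) = -⅓ (w(K) = -3/K*K/9 = -⅑*3 = -⅓)
-387 + (-134 + w(-12)) = -387 + (-134 - ⅓) = -387 - 403/3 = -1564/3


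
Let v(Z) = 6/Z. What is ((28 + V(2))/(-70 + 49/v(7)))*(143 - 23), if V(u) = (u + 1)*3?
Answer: -26640/77 ≈ -345.97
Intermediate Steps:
V(u) = 3 + 3*u (V(u) = (1 + u)*3 = 3 + 3*u)
((28 + V(2))/(-70 + 49/v(7)))*(143 - 23) = ((28 + (3 + 3*2))/(-70 + 49/((6/7))))*(143 - 23) = ((28 + (3 + 6))/(-70 + 49/((6*(1/7)))))*120 = ((28 + 9)/(-70 + 49/(6/7)))*120 = (37/(-70 + 49*(7/6)))*120 = (37/(-70 + 343/6))*120 = (37/(-77/6))*120 = (37*(-6/77))*120 = -222/77*120 = -26640/77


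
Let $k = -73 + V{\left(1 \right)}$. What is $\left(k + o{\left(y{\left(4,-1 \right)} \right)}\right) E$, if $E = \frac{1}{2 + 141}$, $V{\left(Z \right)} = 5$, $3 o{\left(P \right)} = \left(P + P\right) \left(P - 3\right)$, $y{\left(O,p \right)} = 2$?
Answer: $- \frac{16}{33} \approx -0.48485$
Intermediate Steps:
$o{\left(P \right)} = \frac{2 P \left(-3 + P\right)}{3}$ ($o{\left(P \right)} = \frac{\left(P + P\right) \left(P - 3\right)}{3} = \frac{2 P \left(-3 + P\right)}{3}$)
$k = -68$ ($k = -73 + 5 = -68$)
$E = \frac{1}{143} \approx 0.006993$
$\left(k + o{\left(y{\left(4,-1 \right)} \right)}\right) E = \left(-68 + \frac{2}{3} \cdot 2 \left(-3 + 2\right)\right) \frac{1}{143} = \left(-68 + \frac{2}{3} \cdot 2 \left(-1\right)\right) \frac{1}{143} = \left(-68 - \frac{4}{3}\right) \frac{1}{143} = \left(- \frac{208}{3}\right) \frac{1}{143} = - \frac{16}{33}$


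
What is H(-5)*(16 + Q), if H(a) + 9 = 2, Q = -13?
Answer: -21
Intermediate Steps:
H(a) = -7 (H(a) = -9 + 2 = -7)
H(-5)*(16 + Q) = -7*(16 - 13) = -7*3 = -21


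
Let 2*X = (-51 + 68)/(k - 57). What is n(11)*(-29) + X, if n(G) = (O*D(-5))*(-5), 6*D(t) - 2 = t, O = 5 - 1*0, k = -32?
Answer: -32271/89 ≈ -362.60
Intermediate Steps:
O = 5 (O = 5 + 0 = 5)
D(t) = ⅓ + t/6
X = -17/178 (X = ((-51 + 68)/(-32 - 57))/2 = (17/(-89))/2 = (17*(-1/89))/2 = (½)*(-17/89) = -17/178 ≈ -0.095506)
n(G) = 25/2 (n(G) = (5*(⅓ + (⅙)*(-5)))*(-5) = (5*(⅓ - ⅚))*(-5) = (5*(-½))*(-5) = -5/2*(-5) = 25/2)
n(11)*(-29) + X = (25/2)*(-29) - 17/178 = -725/2 - 17/178 = -32271/89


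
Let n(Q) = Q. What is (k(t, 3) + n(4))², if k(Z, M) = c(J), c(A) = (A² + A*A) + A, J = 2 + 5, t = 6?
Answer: 11881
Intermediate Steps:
J = 7
c(A) = A + 2*A² (c(A) = (A² + A²) + A = 2*A² + A = A + 2*A²)
k(Z, M) = 105 (k(Z, M) = 7*(1 + 2*7) = 7*(1 + 14) = 7*15 = 105)
(k(t, 3) + n(4))² = (105 + 4)² = 109² = 11881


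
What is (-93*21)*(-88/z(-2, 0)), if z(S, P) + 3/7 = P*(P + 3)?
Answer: -401016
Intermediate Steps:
z(S, P) = -3/7 + P*(3 + P) (z(S, P) = -3/7 + P*(P + 3) = -3/7 + P*(3 + P))
(-93*21)*(-88/z(-2, 0)) = (-93*21)*(-88/(-3/7 + 0**2 + 3*0)) = -(-171864)/(-3/7 + 0 + 0) = -(-171864)/(-3/7) = -(-171864)*(-7)/3 = -1953*616/3 = -401016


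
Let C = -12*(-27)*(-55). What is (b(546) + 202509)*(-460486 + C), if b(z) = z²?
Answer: -239451941250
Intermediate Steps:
C = -17820 (C = 324*(-55) = -17820)
(b(546) + 202509)*(-460486 + C) = (546² + 202509)*(-460486 - 17820) = (298116 + 202509)*(-478306) = 500625*(-478306) = -239451941250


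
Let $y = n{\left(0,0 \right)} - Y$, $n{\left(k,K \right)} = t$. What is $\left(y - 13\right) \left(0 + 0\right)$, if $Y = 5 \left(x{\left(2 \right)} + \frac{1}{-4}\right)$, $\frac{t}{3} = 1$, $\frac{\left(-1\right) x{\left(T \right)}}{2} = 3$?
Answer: $0$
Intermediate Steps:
$x{\left(T \right)} = -6$ ($x{\left(T \right)} = \left(-2\right) 3 = -6$)
$t = 3$ ($t = 3 \cdot 1 = 3$)
$n{\left(k,K \right)} = 3$
$Y = - \frac{125}{4}$ ($Y = 5 \left(-6 + \frac{1}{-4}\right) = 5 \left(-6 - \frac{1}{4}\right) = 5 \left(- \frac{25}{4}\right) = - \frac{125}{4} \approx -31.25$)
$y = \frac{137}{4}$ ($y = 3 - - \frac{125}{4} = 3 + \frac{125}{4} = \frac{137}{4} \approx 34.25$)
$\left(y - 13\right) \left(0 + 0\right) = \left(\frac{137}{4} - 13\right) \left(0 + 0\right) = \frac{85}{4} \cdot 0 = 0$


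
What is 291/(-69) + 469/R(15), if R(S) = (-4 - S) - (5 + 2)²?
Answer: -17383/1564 ≈ -11.114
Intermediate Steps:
R(S) = -53 - S (R(S) = (-4 - S) - 1*7² = (-4 - S) - 1*49 = (-4 - S) - 49 = -53 - S)
291/(-69) + 469/R(15) = 291/(-69) + 469/(-53 - 1*15) = 291*(-1/69) + 469/(-53 - 15) = -97/23 + 469/(-68) = -97/23 + 469*(-1/68) = -97/23 - 469/68 = -17383/1564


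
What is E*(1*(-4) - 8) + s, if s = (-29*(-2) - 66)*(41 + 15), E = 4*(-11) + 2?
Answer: 56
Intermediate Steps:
E = -42 (E = -44 + 2 = -42)
s = -448 (s = (58 - 66)*56 = -8*56 = -448)
E*(1*(-4) - 8) + s = -42*(1*(-4) - 8) - 448 = -42*(-4 - 8) - 448 = -42*(-12) - 448 = 504 - 448 = 56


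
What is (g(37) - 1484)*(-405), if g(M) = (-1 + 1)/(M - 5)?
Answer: 601020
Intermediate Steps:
g(M) = 0 (g(M) = 0/(-5 + M) = 0)
(g(37) - 1484)*(-405) = (0 - 1484)*(-405) = -1484*(-405) = 601020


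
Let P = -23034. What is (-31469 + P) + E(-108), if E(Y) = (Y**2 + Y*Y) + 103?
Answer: -31072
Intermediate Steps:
E(Y) = 103 + 2*Y**2 (E(Y) = (Y**2 + Y**2) + 103 = 2*Y**2 + 103 = 103 + 2*Y**2)
(-31469 + P) + E(-108) = (-31469 - 23034) + (103 + 2*(-108)**2) = -54503 + (103 + 2*11664) = -54503 + (103 + 23328) = -54503 + 23431 = -31072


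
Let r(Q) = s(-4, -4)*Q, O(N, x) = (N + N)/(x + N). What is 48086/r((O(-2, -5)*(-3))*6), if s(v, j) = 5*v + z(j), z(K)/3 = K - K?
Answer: 168301/720 ≈ 233.75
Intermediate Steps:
z(K) = 0 (z(K) = 3*(K - K) = 3*0 = 0)
s(v, j) = 5*v (s(v, j) = 5*v + 0 = 5*v)
O(N, x) = 2*N/(N + x) (O(N, x) = (2*N)/(N + x) = 2*N/(N + x))
r(Q) = -20*Q (r(Q) = (5*(-4))*Q = -20*Q)
48086/r((O(-2, -5)*(-3))*6) = 48086/((-20*(2*(-2)/(-2 - 5))*(-3)*6)) = 48086/((-20*(2*(-2)/(-7))*(-3)*6)) = 48086/((-20*(2*(-2)*(-⅐))*(-3)*6)) = 48086/((-20*(4/7)*(-3)*6)) = 48086/((-(-240)*6/7)) = 48086/((-20*(-72/7))) = 48086/(1440/7) = 48086*(7/1440) = 168301/720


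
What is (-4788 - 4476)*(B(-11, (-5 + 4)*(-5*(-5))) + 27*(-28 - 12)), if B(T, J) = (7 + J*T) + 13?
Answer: 7272240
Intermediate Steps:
B(T, J) = 20 + J*T
(-4788 - 4476)*(B(-11, (-5 + 4)*(-5*(-5))) + 27*(-28 - 12)) = (-4788 - 4476)*((20 + ((-5 + 4)*(-5*(-5)))*(-11)) + 27*(-28 - 12)) = -9264*((20 - 1*25*(-11)) + 27*(-40)) = -9264*((20 - 25*(-11)) - 1080) = -9264*((20 + 275) - 1080) = -9264*(295 - 1080) = -9264*(-785) = 7272240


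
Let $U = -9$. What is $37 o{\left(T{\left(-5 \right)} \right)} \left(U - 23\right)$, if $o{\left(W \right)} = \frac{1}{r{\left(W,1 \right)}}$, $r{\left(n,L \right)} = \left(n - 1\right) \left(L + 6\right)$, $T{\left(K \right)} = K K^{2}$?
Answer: $\frac{592}{441} \approx 1.3424$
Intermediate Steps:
$T{\left(K \right)} = K^{3}$
$r{\left(n,L \right)} = \left(-1 + n\right) \left(6 + L\right)$
$o{\left(W \right)} = \frac{1}{-7 + 7 W}$ ($o{\left(W \right)} = \frac{1}{-6 - 1 + 6 W + 1 W} = \frac{1}{-6 - 1 + 6 W + W} = \frac{1}{-7 + 7 W}$)
$37 o{\left(T{\left(-5 \right)} \right)} \left(U - 23\right) = 37 \frac{1}{7 \left(-1 + \left(-5\right)^{3}\right)} \left(-9 - 23\right) = 37 \frac{1}{7 \left(-1 - 125\right)} \left(-32\right) = 37 \frac{1}{7 \left(-126\right)} \left(-32\right) = 37 \cdot \frac{1}{7} \left(- \frac{1}{126}\right) \left(-32\right) = 37 \left(- \frac{1}{882}\right) \left(-32\right) = \left(- \frac{37}{882}\right) \left(-32\right) = \frac{592}{441}$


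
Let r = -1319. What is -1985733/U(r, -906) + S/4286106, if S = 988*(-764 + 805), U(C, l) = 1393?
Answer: -4255502849027/2985272829 ≈ -1425.5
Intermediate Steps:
S = 40508 (S = 988*41 = 40508)
-1985733/U(r, -906) + S/4286106 = -1985733/1393 + 40508/4286106 = -1985733*1/1393 + 40508*(1/4286106) = -1985733/1393 + 20254/2143053 = -4255502849027/2985272829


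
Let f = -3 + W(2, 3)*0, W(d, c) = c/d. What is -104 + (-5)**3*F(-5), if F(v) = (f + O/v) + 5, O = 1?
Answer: -329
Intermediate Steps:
f = -3 (f = -3 + (3/2)*0 = -3 + 0 = -3)
F(v) = 2 + 1/v (F(v) = (-3 + 1/v) + 5 = 2 + 1/v)
-104 + (-5)**3*F(-5) = -104 + (-5)**3*(2 + 1/(-5)) = -104 - 125*(2 - 1/5) = -104 - 125*9/5 = -104 - 225 = -329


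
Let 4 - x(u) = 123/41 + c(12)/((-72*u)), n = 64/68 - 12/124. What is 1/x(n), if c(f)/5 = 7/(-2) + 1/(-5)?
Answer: 64080/44581 ≈ 1.4374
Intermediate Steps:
c(f) = -37/2 (c(f) = 5*(7/(-2) + 1/(-5)) = 5*(7*(-½) + 1*(-⅕)) = 5*(-7/2 - ⅕) = 5*(-37/10) = -37/2)
n = 445/527 (n = 64*(1/68) - 12*1/124 = 16/17 - 3/31 = 445/527 ≈ 0.84440)
x(u) = 1 - 37/(144*u) (x(u) = 4 - (123/41 - 37*(-1/(72*u))/2) = 4 - (123*(1/41) - (-37)/(144*u)) = 4 - (3 + 37/(144*u)) = 4 + (-3 - 37/(144*u)) = 1 - 37/(144*u))
1/x(n) = 1/((-37/144 + 445/527)/(445/527)) = 1/((527/445)*(44581/75888)) = 1/(44581/64080) = 64080/44581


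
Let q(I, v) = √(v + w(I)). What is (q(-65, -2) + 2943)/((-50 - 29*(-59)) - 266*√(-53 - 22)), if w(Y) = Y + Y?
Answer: 4888323/8065621 - 7980*√11/8065621 + 3322*I*√33/8065621 + 3914190*I*√3/8065621 ≈ 0.60279 + 0.84292*I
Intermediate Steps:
w(Y) = 2*Y
q(I, v) = √(v + 2*I)
(q(-65, -2) + 2943)/((-50 - 29*(-59)) - 266*√(-53 - 22)) = (√(-2 + 2*(-65)) + 2943)/((-50 - 29*(-59)) - 266*√(-53 - 22)) = (√(-2 - 130) + 2943)/((-50 + 1711) - 1330*I*√3) = (√(-132) + 2943)/(1661 - 1330*I*√3) = (2*I*√33 + 2943)/(1661 - 1330*I*√3) = (2943 + 2*I*√33)/(1661 - 1330*I*√3)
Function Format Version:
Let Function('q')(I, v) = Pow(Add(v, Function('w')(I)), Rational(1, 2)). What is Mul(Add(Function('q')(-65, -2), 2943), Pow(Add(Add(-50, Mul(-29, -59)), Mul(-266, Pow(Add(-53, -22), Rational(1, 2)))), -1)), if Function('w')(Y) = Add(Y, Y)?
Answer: Add(Rational(4888323, 8065621), Mul(Rational(-7980, 8065621), Pow(11, Rational(1, 2))), Mul(Rational(3322, 8065621), I, Pow(33, Rational(1, 2))), Mul(Rational(3914190, 8065621), I, Pow(3, Rational(1, 2)))) ≈ Add(0.60279, Mul(0.84292, I))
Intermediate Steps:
Function('w')(Y) = Mul(2, Y)
Function('q')(I, v) = Pow(Add(v, Mul(2, I)), Rational(1, 2))
Mul(Add(Function('q')(-65, -2), 2943), Pow(Add(Add(-50, Mul(-29, -59)), Mul(-266, Pow(Add(-53, -22), Rational(1, 2)))), -1)) = Mul(Add(Pow(Add(-2, Mul(2, -65)), Rational(1, 2)), 2943), Pow(Add(Add(-50, Mul(-29, -59)), Mul(-266, Pow(Add(-53, -22), Rational(1, 2)))), -1)) = Mul(Add(Pow(Add(-2, -130), Rational(1, 2)), 2943), Pow(Add(Add(-50, 1711), Mul(-266, Pow(-75, Rational(1, 2)))), -1)) = Mul(Add(Pow(-132, Rational(1, 2)), 2943), Pow(Add(1661, Mul(-266, Mul(5, I, Pow(3, Rational(1, 2))))), -1)) = Mul(Add(Mul(2, I, Pow(33, Rational(1, 2))), 2943), Pow(Add(1661, Mul(-1330, I, Pow(3, Rational(1, 2)))), -1)) = Mul(Add(2943, Mul(2, I, Pow(33, Rational(1, 2)))), Pow(Add(1661, Mul(-1330, I, Pow(3, Rational(1, 2)))), -1)) = Mul(Pow(Add(1661, Mul(-1330, I, Pow(3, Rational(1, 2)))), -1), Add(2943, Mul(2, I, Pow(33, Rational(1, 2)))))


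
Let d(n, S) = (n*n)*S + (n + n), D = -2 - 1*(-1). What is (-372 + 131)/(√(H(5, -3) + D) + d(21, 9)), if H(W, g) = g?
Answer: -966651/16088125 + 482*I/16088125 ≈ -0.060085 + 2.996e-5*I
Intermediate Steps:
D = -1 (D = -2 + 1 = -1)
d(n, S) = 2*n + S*n² (d(n, S) = n²*S + 2*n = S*n² + 2*n = 2*n + S*n²)
(-372 + 131)/(√(H(5, -3) + D) + d(21, 9)) = (-372 + 131)/(√(-3 - 1) + 21*(2 + 9*21)) = -241/(√(-4) + 21*(2 + 189)) = -241/(2*I + 21*191) = -241/(2*I + 4011) = -241*(4011 - 2*I)/16088125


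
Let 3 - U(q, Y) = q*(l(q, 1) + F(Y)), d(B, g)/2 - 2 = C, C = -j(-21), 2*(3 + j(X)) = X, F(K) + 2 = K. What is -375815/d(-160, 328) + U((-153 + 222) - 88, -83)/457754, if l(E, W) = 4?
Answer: -86015433563/7095187 ≈ -12123.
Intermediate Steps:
F(K) = -2 + K
j(X) = -3 + X/2
C = 27/2 (C = -(-3 + (½)*(-21)) = -(-3 - 21/2) = -1*(-27/2) = 27/2 ≈ 13.500)
d(B, g) = 31 (d(B, g) = 4 + 2*(27/2) = 4 + 27 = 31)
U(q, Y) = 3 - q*(2 + Y) (U(q, Y) = 3 - q*(4 + (-2 + Y)) = 3 - q*(2 + Y))
-375815/d(-160, 328) + U((-153 + 222) - 88, -83)/457754 = -375815/31 + (3 - 2*((-153 + 222) - 88) - 1*(-83)*((-153 + 222) - 88))/457754 = -375815*1/31 + (3 - 2*(69 - 88) - 1*(-83)*(69 - 88))*(1/457754) = -375815/31 + (3 - 2*(-19) - 1*(-83)*(-19))*(1/457754) = -375815/31 + (3 + 38 - 1577)*(1/457754) = -375815/31 - 1536*1/457754 = -375815/31 - 768/228877 = -86015433563/7095187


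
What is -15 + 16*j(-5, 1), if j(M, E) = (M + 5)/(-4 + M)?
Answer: -15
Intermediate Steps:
j(M, E) = (5 + M)/(-4 + M)
-15 + 16*j(-5, 1) = -15 + 16*((5 - 5)/(-4 - 5)) = -15 + 16*(0/(-9)) = -15 + 16*(-1/9*0) = -15 + 16*0 = -15 + 0 = -15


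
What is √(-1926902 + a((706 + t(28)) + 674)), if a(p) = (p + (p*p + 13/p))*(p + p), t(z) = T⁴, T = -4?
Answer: 2*√2190230257 ≈ 93600.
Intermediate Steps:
t(z) = 256 (t(z) = (-4)⁴ = 256)
a(p) = 2*p*(p + p² + 13/p) (a(p) = (p + (p² + 13/p))*(2*p) = (p + p² + 13/p)*(2*p) = 2*p*(p + p² + 13/p))
√(-1926902 + a((706 + t(28)) + 674)) = √(-1926902 + (26 + 2*((706 + 256) + 674)² + 2*((706 + 256) + 674)³)) = √(-1926902 + (26 + 2*(962 + 674)² + 2*(962 + 674)³)) = √(-1926902 + (26 + 2*1636² + 2*1636³)) = √(-1926902 + (26 + 2*2676496 + 2*4378747456)) = √(-1926902 + (26 + 5352992 + 8757494912)) = √(-1926902 + 8762847930) = √8760921028 = 2*√2190230257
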